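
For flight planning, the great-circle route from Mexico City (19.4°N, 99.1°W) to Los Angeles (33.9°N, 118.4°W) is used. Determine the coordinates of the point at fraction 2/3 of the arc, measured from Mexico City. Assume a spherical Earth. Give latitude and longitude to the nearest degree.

The haversine formula gives a central angle δ ≈ 0.392 rad (22.5°) between the endpoints.
Interpolate at f = 2/3 with slerp weights a = sin((1−f)δ)/sin δ ≈ 0.341, b = sin(fδ)/sin δ ≈ 0.676.
p = a·p₁ + b·p₂ ≈ (-0.318, -0.811, 0.490); φ = arcsin(p_z) ≈ 29.37°, λ = atan2(p_y, p_x) ≈ -111.39°.

≈ 29°N, 111°W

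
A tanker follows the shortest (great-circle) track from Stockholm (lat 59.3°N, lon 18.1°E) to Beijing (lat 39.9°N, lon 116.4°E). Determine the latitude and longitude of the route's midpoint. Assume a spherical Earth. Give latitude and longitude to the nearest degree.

≈ lat 60°N, lon 80°E

Convert each endpoint to a unit vector on the sphere (x = cos φ cos λ, y = cos φ sin λ, z = sin φ).
The central angle between the endpoints is δ = arccos(p₁·p₂) ≈ 1.053 rad (60.3°).
Interpolate at f = 1/2 with slerp weights a = sin((1−f)δ)/sin δ ≈ 0.578, b = sin(fδ)/sin δ ≈ 0.578.
p = a·p₁ + b·p₂ ≈ (0.083, 0.489, 0.868); φ = arcsin(p_z) ≈ 60.25°, λ = atan2(p_y, p_x) ≈ 80.33°.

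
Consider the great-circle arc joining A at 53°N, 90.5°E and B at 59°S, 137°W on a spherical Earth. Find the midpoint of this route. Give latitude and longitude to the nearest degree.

The haversine formula gives a central angle δ ≈ 2.677 rad (153.4°) between the endpoints.
Interpolate at f = 1/2 with slerp weights a = sin((1−f)δ)/sin δ ≈ 2.172, b = sin(fδ)/sin δ ≈ 2.172.
p = a·p₁ + b·p₂ ≈ (-0.829, 0.544, -0.127); φ = arcsin(p_z) ≈ -7.30°, λ = atan2(p_y, p_x) ≈ 146.74°.

≈ 7°S, 147°E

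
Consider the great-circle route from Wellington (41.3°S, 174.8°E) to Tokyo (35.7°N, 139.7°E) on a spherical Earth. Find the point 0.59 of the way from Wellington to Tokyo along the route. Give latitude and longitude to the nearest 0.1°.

Convert each endpoint to a unit vector on the sphere (x = cos φ cos λ, y = cos φ sin λ, z = sin φ).
The central angle between the endpoints is δ = arccos(p₁·p₂) ≈ 1.457 rad (83.5°).
Interpolate at f = 0.59 with slerp weights a = sin((1−f)δ)/sin δ ≈ 0.566, b = sin(fδ)/sin δ ≈ 0.762.
p = a·p₁ + b·p₂ ≈ (-0.896, 0.439, 0.071); φ = arcsin(p_z) ≈ 4.09°, λ = atan2(p_y, p_x) ≈ 153.89°.

≈ 4.1°N, 153.9°E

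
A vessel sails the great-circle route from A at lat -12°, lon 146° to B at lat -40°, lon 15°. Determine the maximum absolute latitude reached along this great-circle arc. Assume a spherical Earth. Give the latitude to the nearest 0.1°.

The great circle lies in the plane with unit normal n̂ = (p₁ × p₂)/|p₁ × p₂|.
Here n̂_z ≈ -0.606; the vertex latitude is φ_max = arccos|n̂_z| ≈ 52.7°.
Check via Clairaut: cos φ_max = |cos φ₁| · sin C = cos(12.0°)·sin(141.7°) ≈ 0.606, again giving ≈ 52.7°.

≈ -52.7°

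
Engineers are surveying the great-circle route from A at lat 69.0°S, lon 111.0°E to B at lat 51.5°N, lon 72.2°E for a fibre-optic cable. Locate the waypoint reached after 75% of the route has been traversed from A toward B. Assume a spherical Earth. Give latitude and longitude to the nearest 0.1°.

Write both endpoints as unit vectors p₁, p₂ with components (cos φ cos λ, cos φ sin λ, sin φ).
The central angle between the endpoints is δ = arccos(p₁·p₂) ≈ 2.161 rad (123.8°).
Interpolate at f = 0.75 with slerp weights a = sin((1−f)δ)/sin δ ≈ 0.619, b = sin(fδ)/sin δ ≈ 1.202.
p = a·p₁ + b·p₂ ≈ (0.149, 0.920, 0.363); φ = arcsin(p_z) ≈ 21.27°, λ = atan2(p_y, p_x) ≈ 80.78°.

≈ lat 21.3°N, lon 80.8°E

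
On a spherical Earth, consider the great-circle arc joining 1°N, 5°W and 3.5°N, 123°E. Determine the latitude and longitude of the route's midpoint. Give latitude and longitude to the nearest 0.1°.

≈ 5.1°N, 58.9°E

Write both endpoints as unit vectors p₁, p₂ with components (cos φ cos λ, cos φ sin λ, sin φ).
The central angle between the endpoints is δ = arccos(p₁·p₂) ≈ 2.231 rad (127.8°).
Interpolate at f = 1/2 with slerp weights a = sin((1−f)δ)/sin δ ≈ 1.137, b = sin(fδ)/sin δ ≈ 1.137.
p = a·p₁ + b·p₂ ≈ (0.514, 0.853, 0.089); φ = arcsin(p_z) ≈ 5.12°, λ = atan2(p_y, p_x) ≈ 58.90°.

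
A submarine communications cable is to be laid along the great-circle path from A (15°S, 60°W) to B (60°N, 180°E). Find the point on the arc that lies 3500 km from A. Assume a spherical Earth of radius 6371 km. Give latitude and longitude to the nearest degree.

The haversine formula gives a central angle δ ≈ 2.055 rad (117.8°) between the endpoints. The total great-circle distance is δ·R ≈ 2.055 × 6371 ≈ 13093 km, so the target fraction is f = 3500/13093 ≈ 0.267.
Interpolate at f ≈ 0.267 with slerp weights a = sin((1−f)δ)/sin δ ≈ 1.128, b = sin(fδ)/sin δ ≈ 0.590.
p = a·p₁ + b·p₂ ≈ (0.250, -0.943, 0.219); φ = arcsin(p_z) ≈ 12.66°, λ = atan2(p_y, p_x) ≈ -75.18°.

≈ (13°N, 75°W)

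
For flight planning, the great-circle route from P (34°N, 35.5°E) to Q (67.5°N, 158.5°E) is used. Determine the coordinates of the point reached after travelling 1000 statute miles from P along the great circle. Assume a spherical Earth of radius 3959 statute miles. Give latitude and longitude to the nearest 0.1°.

Write both endpoints as unit vectors p₁, p₂ with components (cos φ cos λ, cos φ sin λ, sin φ).
The central angle between the endpoints is δ = arccos(p₁·p₂) ≈ 1.220 rad (69.9°). The total great-circle distance is δ·R ≈ 1.220 × 3959 ≈ 4829 mi, so the target fraction is f = 1000/4829 ≈ 0.207.
Interpolate at f ≈ 0.207 with slerp weights a = sin((1−f)δ)/sin δ ≈ 0.877, b = sin(fδ)/sin δ ≈ 0.266.
p = a·p₁ + b·p₂ ≈ (0.497, 0.459, 0.736); φ = arcsin(p_z) ≈ 47.41°, λ = atan2(p_y, p_x) ≈ 42.75°.

≈ (47.4°N, 42.8°E)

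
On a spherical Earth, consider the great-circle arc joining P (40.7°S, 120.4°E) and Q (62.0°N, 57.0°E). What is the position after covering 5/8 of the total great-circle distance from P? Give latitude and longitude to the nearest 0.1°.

Write both endpoints as unit vectors p₁, p₂ with components (cos φ cos λ, cos φ sin λ, sin φ).
The central angle between the endpoints is δ = arccos(p₁·p₂) ≈ 2.000 rad (114.6°).
Interpolate at f = 5/8 with slerp weights a = sin((1−f)δ)/sin δ ≈ 0.750, b = sin(fδ)/sin δ ≈ 1.044.
p = a·p₁ + b·p₂ ≈ (-0.021, 0.901, 0.433); φ = arcsin(p_z) ≈ 25.64°, λ = atan2(p_y, p_x) ≈ 91.32°.

≈ (25.6°N, 91.3°E)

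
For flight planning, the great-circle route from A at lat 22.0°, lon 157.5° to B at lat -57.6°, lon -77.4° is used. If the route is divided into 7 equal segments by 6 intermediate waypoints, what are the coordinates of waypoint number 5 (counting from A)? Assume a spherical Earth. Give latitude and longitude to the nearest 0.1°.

Write both endpoints as unit vectors p₁, p₂ with components (cos φ cos λ, cos φ sin λ, sin φ).
The central angle between the endpoints is δ = arccos(p₁·p₂) ≈ 2.217 rad (127.0°).
Interpolate at f = 5/7 with slerp weights a = sin((1−f)δ)/sin δ ≈ 0.741, b = sin(fδ)/sin δ ≈ 1.252.
p = a·p₁ + b·p₂ ≈ (-0.489, -0.392, -0.780); φ = arcsin(p_z) ≈ -51.23°, λ = atan2(p_y, p_x) ≈ -141.27°.

≈ lat -51.2°, lon -141.3°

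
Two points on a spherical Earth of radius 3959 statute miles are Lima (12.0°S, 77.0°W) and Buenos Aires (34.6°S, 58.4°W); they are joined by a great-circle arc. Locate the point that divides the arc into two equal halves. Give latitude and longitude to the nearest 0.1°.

Write both endpoints as unit vectors p₁, p₂ with components (cos φ cos λ, cos φ sin λ, sin φ).
The central angle between the endpoints is δ = arccos(p₁·p₂) ≈ 0.492 rad (28.2°).
Interpolate at f = 1/2 with slerp weights a = sin((1−f)δ)/sin δ ≈ 0.516, b = sin(fδ)/sin δ ≈ 0.516.
p = a·p₁ + b·p₂ ≈ (0.336, -0.853, -0.400); φ = arcsin(p_z) ≈ -23.57°, λ = atan2(p_y, p_x) ≈ -68.51°.

≈ 23.6°S, 68.5°W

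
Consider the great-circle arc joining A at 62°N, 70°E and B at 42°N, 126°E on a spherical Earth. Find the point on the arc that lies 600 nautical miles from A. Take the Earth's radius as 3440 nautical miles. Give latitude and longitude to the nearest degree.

Convert each endpoint to a unit vector on the sphere (x = cos φ cos λ, y = cos φ sin λ, z = sin φ).
The central angle between the endpoints is δ = arccos(p₁·p₂) ≈ 0.667 rad (38.2°). The total great-circle distance is δ·R ≈ 0.667 × 3440 ≈ 2293 nmi, so the target fraction is f = 600/2293 ≈ 0.262.
Interpolate at f ≈ 0.262 with slerp weights a = sin((1−f)δ)/sin δ ≈ 0.764, b = sin(fδ)/sin δ ≈ 0.281.
p = a·p₁ + b·p₂ ≈ (0.000, 0.506, 0.863); φ = arcsin(p_z) ≈ 59.61°, λ = atan2(p_y, p_x) ≈ 89.99°.

≈ 60°N, 90°E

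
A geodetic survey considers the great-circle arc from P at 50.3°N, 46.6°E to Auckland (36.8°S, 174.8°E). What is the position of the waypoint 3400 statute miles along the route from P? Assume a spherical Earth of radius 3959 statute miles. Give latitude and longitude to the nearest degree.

≈ 30°N, 108°E

From cos δ = sin φ₁ sin φ₂ + cos φ₁ cos φ₂ cos Δλ, the central angle is δ ≈ 2.461 rad (141.0°). The total great-circle distance is δ·R ≈ 2.461 × 3959 ≈ 9743 mi, so the target fraction is f = 3400/9743 ≈ 0.349.
Interpolate at f ≈ 0.349 with slerp weights a = sin((1−f)δ)/sin δ ≈ 1.588, b = sin(fδ)/sin δ ≈ 1.203.
p = a·p₁ + b·p₂ ≈ (-0.262, 0.824, 0.501); φ = arcsin(p_z) ≈ 30.09°, λ = atan2(p_y, p_x) ≈ 107.65°.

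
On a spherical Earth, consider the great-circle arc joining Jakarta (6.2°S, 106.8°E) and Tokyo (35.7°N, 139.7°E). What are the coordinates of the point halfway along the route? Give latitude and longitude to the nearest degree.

≈ (15°N, 122°E)

The haversine formula gives a central angle δ ≈ 0.909 rad (52.1°) between the endpoints.
Interpolate at f = 1/2 with slerp weights a = sin((1−f)δ)/sin δ ≈ 0.556, b = sin(fδ)/sin δ ≈ 0.556.
p = a·p₁ + b·p₂ ≈ (-0.505, 0.822, 0.265); φ = arcsin(p_z) ≈ 15.34°, λ = atan2(p_y, p_x) ≈ 121.55°.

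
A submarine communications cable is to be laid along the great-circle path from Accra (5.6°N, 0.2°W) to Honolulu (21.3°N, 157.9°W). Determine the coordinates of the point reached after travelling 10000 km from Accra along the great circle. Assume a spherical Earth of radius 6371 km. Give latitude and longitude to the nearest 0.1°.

Write both endpoints as unit vectors p₁, p₂ with components (cos φ cos λ, cos φ sin λ, sin φ).
The central angle between the endpoints is δ = arccos(p₁·p₂) ≈ 2.536 rad (145.3°). The total great-circle distance is δ·R ≈ 2.536 × 6371 ≈ 16160 km, so the target fraction is f = 10000/16160 ≈ 0.619.
Interpolate at f ≈ 0.619 with slerp weights a = sin((1−f)δ)/sin δ ≈ 1.447, b = sin(fδ)/sin δ ≈ 1.758.
p = a·p₁ + b·p₂ ≈ (-0.077, -0.621, 0.780); φ = arcsin(p_z) ≈ 51.24°, λ = atan2(p_y, p_x) ≈ -97.11°.

≈ 51.2°N, 97.1°W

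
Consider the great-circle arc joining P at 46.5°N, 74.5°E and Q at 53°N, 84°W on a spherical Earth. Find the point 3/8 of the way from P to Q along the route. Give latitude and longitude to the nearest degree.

The haversine formula gives a central angle δ ≈ 1.376 rad (78.8°) between the endpoints.
Interpolate at f = 3/8 with slerp weights a = sin((1−f)δ)/sin δ ≈ 0.772, b = sin(fδ)/sin δ ≈ 0.503.
p = a·p₁ + b·p₂ ≈ (0.174, 0.211, 0.962); φ = arcsin(p_z) ≈ 74.12°, λ = atan2(p_y, p_x) ≈ 50.58°.

≈ 74°N, 51°E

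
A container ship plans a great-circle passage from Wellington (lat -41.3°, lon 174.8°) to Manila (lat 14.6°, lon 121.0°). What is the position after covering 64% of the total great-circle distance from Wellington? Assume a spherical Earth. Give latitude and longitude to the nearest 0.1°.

The haversine formula gives a central angle δ ≈ 1.305 rad (74.8°) between the endpoints.
Interpolate at f = 0.64 with slerp weights a = sin((1−f)δ)/sin δ ≈ 0.469, b = sin(fδ)/sin δ ≈ 0.768.
p = a·p₁ + b·p₂ ≈ (-0.734, 0.669, -0.116); φ = arcsin(p_z) ≈ -6.66°, λ = atan2(p_y, p_x) ≈ 137.64°.

≈ lat -6.7°, lon 137.6°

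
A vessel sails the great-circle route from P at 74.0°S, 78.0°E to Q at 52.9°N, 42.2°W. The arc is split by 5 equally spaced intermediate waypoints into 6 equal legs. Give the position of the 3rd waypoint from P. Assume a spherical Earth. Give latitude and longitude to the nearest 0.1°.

≈ 17.4°S, 15.1°W

Convert each endpoint to a unit vector on the sphere (x = cos φ cos λ, y = cos φ sin λ, z = sin φ).
The central angle between the endpoints is δ = arccos(p₁·p₂) ≈ 2.587 rad (148.2°).
Interpolate at f = 3/6 with slerp weights a = sin((1−f)δ)/sin δ ≈ 1.828, b = sin(fδ)/sin δ ≈ 1.828.
p = a·p₁ + b·p₂ ≈ (0.921, -0.248, -0.299); φ = arcsin(p_z) ≈ -17.41°, λ = atan2(p_y, p_x) ≈ -15.05°.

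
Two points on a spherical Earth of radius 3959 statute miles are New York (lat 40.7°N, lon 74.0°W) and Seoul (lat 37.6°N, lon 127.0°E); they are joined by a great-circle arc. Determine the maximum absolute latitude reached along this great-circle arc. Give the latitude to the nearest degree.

The great circle lies in the plane with unit normal n̂ = (p₁ × p₂)/|p₁ × p₂|.
Here n̂_z ≈ -0.218; the vertex latitude is φ_max = arccos|n̂_z| ≈ 77.4°.
Check via Clairaut: cos φ_max = |cos φ₁| · sin C = cos(40.7°)·sin(16.7°) ≈ 0.218, again giving ≈ 77.4°.

≈ 77°N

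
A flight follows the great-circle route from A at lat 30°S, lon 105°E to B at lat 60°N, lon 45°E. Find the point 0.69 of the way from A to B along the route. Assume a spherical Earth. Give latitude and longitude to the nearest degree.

≈ lat 35°N, lon 74°E

From cos δ = sin φ₁ sin φ₂ + cos φ₁ cos φ₂ cos Δλ, the central angle is δ ≈ 1.789 rad (102.5°).
Interpolate at f = 0.69 with slerp weights a = sin((1−f)δ)/sin δ ≈ 0.539, b = sin(fδ)/sin δ ≈ 0.967.
p = a·p₁ + b·p₂ ≈ (0.221, 0.793, 0.568); φ = arcsin(p_z) ≈ 34.59°, λ = atan2(p_y, p_x) ≈ 74.43°.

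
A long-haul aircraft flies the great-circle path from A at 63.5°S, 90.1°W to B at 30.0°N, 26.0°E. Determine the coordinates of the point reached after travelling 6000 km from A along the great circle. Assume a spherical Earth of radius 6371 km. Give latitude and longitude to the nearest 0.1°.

Write both endpoints as unit vectors p₁, p₂ with components (cos φ cos λ, cos φ sin λ, sin φ).
The central angle between the endpoints is δ = arccos(p₁·p₂) ≈ 2.236 rad (128.1°). The total great-circle distance is δ·R ≈ 2.236 × 6371 ≈ 14248 km, so the target fraction is f = 6000/14248 ≈ 0.421.
Interpolate at f ≈ 0.421 with slerp weights a = sin((1−f)δ)/sin δ ≈ 1.223, b = sin(fδ)/sin δ ≈ 1.028.
p = a·p₁ + b·p₂ ≈ (0.799, -0.155, -0.581); φ = arcsin(p_z) ≈ -35.49°, λ = atan2(p_y, p_x) ≈ -11.01°.

≈ 35.5°S, 11.0°W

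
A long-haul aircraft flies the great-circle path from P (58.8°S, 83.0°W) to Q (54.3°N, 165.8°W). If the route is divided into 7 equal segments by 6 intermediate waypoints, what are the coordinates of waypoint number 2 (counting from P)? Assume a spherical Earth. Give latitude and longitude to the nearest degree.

Write both endpoints as unit vectors p₁, p₂ with components (cos φ cos λ, cos φ sin λ, sin φ).
The central angle between the endpoints is δ = arccos(p₁·p₂) ≈ 2.287 rad (131.1°).
Interpolate at f = 2/7 with slerp weights a = sin((1−f)δ)/sin δ ≈ 1.323, b = sin(fδ)/sin δ ≈ 0.806.
p = a·p₁ + b·p₂ ≈ (-0.373, -0.796, -0.477); φ = arcsin(p_z) ≈ -28.51°, λ = atan2(p_y, p_x) ≈ -115.08°.

≈ (29°S, 115°W)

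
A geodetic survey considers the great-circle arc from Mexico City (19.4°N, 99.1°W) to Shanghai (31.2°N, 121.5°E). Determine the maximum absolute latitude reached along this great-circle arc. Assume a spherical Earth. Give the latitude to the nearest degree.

The great circle lies in the plane with unit normal n̂ = (p₁ × p₂)/|p₁ × p₂|.
Here n̂_z ≈ -0.585; the vertex latitude is φ_max = arccos|n̂_z| ≈ 54.2°.

≈ 54°N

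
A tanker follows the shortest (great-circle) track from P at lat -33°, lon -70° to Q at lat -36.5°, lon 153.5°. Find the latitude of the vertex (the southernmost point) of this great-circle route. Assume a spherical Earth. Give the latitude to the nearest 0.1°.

The great circle lies in the plane with unit normal n̂ = (p₁ × p₂)/|p₁ × p₂|.
Here n̂_z ≈ -0.471; the vertex latitude is φ_max = arccos|n̂_z| ≈ 61.9°.
Check via Clairaut: cos φ_max = |cos φ₁| · sin C = cos(33.0°)·sin(145.9°) ≈ 0.471, again giving ≈ 61.9°.

≈ -61.9°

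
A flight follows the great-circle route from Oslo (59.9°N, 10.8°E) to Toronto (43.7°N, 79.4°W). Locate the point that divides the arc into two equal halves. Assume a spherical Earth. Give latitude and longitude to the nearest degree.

Convert each endpoint to a unit vector on the sphere (x = cos φ cos λ, y = cos φ sin λ, z = sin φ).
The central angle between the endpoints is δ = arccos(p₁·p₂) ≈ 0.932 rad (53.4°).
Interpolate at f = 1/2 with slerp weights a = sin((1−f)δ)/sin δ ≈ 0.560, b = sin(fδ)/sin δ ≈ 0.560.
p = a·p₁ + b·p₂ ≈ (0.350, -0.345, 0.871); φ = arcsin(p_z) ≈ 60.55°, λ = atan2(p_y, p_x) ≈ -44.59°.

≈ (61°N, 45°W)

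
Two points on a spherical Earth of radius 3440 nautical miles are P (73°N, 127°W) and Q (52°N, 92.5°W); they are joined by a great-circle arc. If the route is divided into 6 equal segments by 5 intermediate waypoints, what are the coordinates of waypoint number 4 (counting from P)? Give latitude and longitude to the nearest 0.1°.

Convert each endpoint to a unit vector on the sphere (x = cos φ cos λ, y = cos φ sin λ, z = sin φ).
The central angle between the endpoints is δ = arccos(p₁·p₂) ≈ 0.447 rad (25.6°).
Interpolate at f = 4/6 with slerp weights a = sin((1−f)δ)/sin δ ≈ 0.343, b = sin(fδ)/sin δ ≈ 0.679.
p = a·p₁ + b·p₂ ≈ (-0.079, -0.498, 0.864); φ = arcsin(p_z) ≈ 59.73°, λ = atan2(p_y, p_x) ≈ -98.98°.

≈ (59.7°N, 99.0°W)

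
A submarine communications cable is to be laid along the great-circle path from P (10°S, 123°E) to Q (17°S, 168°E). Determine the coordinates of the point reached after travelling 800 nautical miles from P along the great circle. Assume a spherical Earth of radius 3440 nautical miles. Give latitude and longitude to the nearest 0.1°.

≈ (13.0°S, 136.3°E)

The haversine formula gives a central angle δ ≈ 0.772 rad (44.2°) between the endpoints. The total great-circle distance is δ·R ≈ 0.772 × 3440 ≈ 2655 nmi, so the target fraction is f = 800/2655 ≈ 0.301.
Interpolate at f ≈ 0.301 with slerp weights a = sin((1−f)δ)/sin δ ≈ 0.736, b = sin(fδ)/sin δ ≈ 0.330.
p = a·p₁ + b·p₂ ≈ (-0.704, 0.674, -0.224); φ = arcsin(p_z) ≈ -12.97°, λ = atan2(p_y, p_x) ≈ 136.26°.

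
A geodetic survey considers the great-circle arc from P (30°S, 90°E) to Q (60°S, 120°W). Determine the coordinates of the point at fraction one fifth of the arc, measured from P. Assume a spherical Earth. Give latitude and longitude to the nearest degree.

≈ (47°S, 96°E)

Write both endpoints as unit vectors p₁, p₂ with components (cos φ cos λ, cos φ sin λ, sin φ).
The central angle between the endpoints is δ = arccos(p₁·p₂) ≈ 1.513 rad (86.7°).
Interpolate at f = 1/5 with slerp weights a = sin((1−f)δ)/sin δ ≈ 0.937, b = sin(fδ)/sin δ ≈ 0.298.
p = a·p₁ + b·p₂ ≈ (-0.075, 0.682, -0.727); φ = arcsin(p_z) ≈ -46.64°, λ = atan2(p_y, p_x) ≈ 96.24°.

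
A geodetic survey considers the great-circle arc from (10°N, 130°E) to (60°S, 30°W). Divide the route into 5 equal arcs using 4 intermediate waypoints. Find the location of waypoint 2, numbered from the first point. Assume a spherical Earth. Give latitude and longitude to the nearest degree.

≈ (40°S, 117°E)

Write both endpoints as unit vectors p₁, p₂ with components (cos φ cos λ, cos φ sin λ, sin φ).
The central angle between the endpoints is δ = arccos(p₁·p₂) ≈ 2.231 rad (127.8°).
Interpolate at f = 2/5 with slerp weights a = sin((1−f)δ)/sin δ ≈ 1.232, b = sin(fδ)/sin δ ≈ 0.985.
p = a·p₁ + b·p₂ ≈ (-0.353, 0.683, -0.640); φ = arcsin(p_z) ≈ -39.76°, λ = atan2(p_y, p_x) ≈ 117.34°.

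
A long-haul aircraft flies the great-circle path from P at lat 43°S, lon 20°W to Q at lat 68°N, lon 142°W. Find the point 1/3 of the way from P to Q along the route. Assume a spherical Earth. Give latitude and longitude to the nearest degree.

Write both endpoints as unit vectors p₁, p₂ with components (cos φ cos λ, cos φ sin λ, sin φ).
The central angle between the endpoints is δ = arccos(p₁·p₂) ≈ 2.462 rad (141.0°).
Interpolate at f = 1/3 with slerp weights a = sin((1−f)δ)/sin δ ≈ 1.586, b = sin(fδ)/sin δ ≈ 1.163.
p = a·p₁ + b·p₂ ≈ (0.747, -0.665, -0.003); φ = arcsin(p_z) ≈ -0.19°, λ = atan2(p_y, p_x) ≈ -41.69°.

≈ lat 0°N, lon 42°W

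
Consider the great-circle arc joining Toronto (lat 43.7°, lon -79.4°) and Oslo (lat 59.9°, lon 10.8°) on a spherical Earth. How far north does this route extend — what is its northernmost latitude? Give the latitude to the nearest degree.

≈ 63°

The great circle lies in the plane with unit normal n̂ = (p₁ × p₂)/|p₁ × p₂|.
Here n̂_z ≈ +0.452; the vertex latitude is φ_max = arccos|n̂_z| ≈ 63.1°.
Check via Clairaut: cos φ_max = |cos φ₁| · sin C = cos(43.7°)·sin(38.7°) ≈ 0.452, again giving ≈ 63.1°.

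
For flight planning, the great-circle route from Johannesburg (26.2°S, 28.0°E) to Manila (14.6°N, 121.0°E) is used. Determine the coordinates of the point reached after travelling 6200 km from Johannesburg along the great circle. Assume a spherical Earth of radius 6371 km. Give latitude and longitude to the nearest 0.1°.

≈ 5.5°S, 82.3°E

Convert each endpoint to a unit vector on the sphere (x = cos φ cos λ, y = cos φ sin λ, z = sin φ).
The central angle between the endpoints is δ = arccos(p₁·p₂) ≈ 1.728 rad (99.0°). The total great-circle distance is δ·R ≈ 1.728 × 6371 ≈ 11010 km, so the target fraction is f = 6200/11010 ≈ 0.563.
Interpolate at f ≈ 0.563 with slerp weights a = sin((1−f)δ)/sin δ ≈ 0.694, b = sin(fδ)/sin δ ≈ 0.837.
p = a·p₁ + b·p₂ ≈ (0.133, 0.987, -0.095); φ = arcsin(p_z) ≈ -5.47°, λ = atan2(p_y, p_x) ≈ 82.35°.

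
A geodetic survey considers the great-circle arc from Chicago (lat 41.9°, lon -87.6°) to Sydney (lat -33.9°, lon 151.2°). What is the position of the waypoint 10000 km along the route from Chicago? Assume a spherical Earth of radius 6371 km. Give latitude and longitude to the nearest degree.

≈ lat -8°, lon -171°

Write both endpoints as unit vectors p₁, p₂ with components (cos φ cos λ, cos φ sin λ, sin φ).
The central angle between the endpoints is δ = arccos(p₁·p₂) ≈ 2.336 rad (133.8°). The total great-circle distance is δ·R ≈ 2.336 × 6371 ≈ 14881 km, so the target fraction is f = 10000/14881 ≈ 0.672.
Interpolate at f ≈ 0.672 with slerp weights a = sin((1−f)δ)/sin δ ≈ 0.961, b = sin(fδ)/sin δ ≈ 1.386.
p = a·p₁ + b·p₂ ≈ (-0.978, -0.160, -0.131); φ = arcsin(p_z) ≈ -7.54°, λ = atan2(p_y, p_x) ≈ -170.68°.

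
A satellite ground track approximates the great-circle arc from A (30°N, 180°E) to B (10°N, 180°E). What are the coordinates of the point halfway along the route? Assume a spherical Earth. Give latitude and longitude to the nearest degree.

≈ (20°N, 180°E)

From cos δ = sin φ₁ sin φ₂ + cos φ₁ cos φ₂ cos Δλ, the central angle is δ ≈ 0.349 rad (20.0°).
Interpolate at f = 1/2 with slerp weights a = sin((1−f)δ)/sin δ ≈ 0.508, b = sin(fδ)/sin δ ≈ 0.508.
p = a·p₁ + b·p₂ ≈ (-0.940, 0.000, 0.342); φ = arcsin(p_z) ≈ 20.00°, λ = atan2(p_y, p_x) ≈ 180.00°.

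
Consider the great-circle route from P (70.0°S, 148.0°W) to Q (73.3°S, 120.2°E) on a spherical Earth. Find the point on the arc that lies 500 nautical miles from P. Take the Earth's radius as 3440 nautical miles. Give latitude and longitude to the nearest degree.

≈ (75°S, 170°W)

Write both endpoints as unit vectors p₁, p₂ with components (cos φ cos λ, cos φ sin λ, sin φ).
The central angle between the endpoints is δ = arccos(p₁·p₂) ≈ 0.458 rad (26.2°). The total great-circle distance is δ·R ≈ 0.458 × 3440 ≈ 1575 nmi, so the target fraction is f = 500/1575 ≈ 0.317.
Interpolate at f ≈ 0.317 with slerp weights a = sin((1−f)δ)/sin δ ≈ 0.696, b = sin(fδ)/sin δ ≈ 0.328.
p = a·p₁ + b·p₂ ≈ (-0.249, -0.045, -0.967); φ = arcsin(p_z) ≈ -75.34°, λ = atan2(p_y, p_x) ≈ -169.83°.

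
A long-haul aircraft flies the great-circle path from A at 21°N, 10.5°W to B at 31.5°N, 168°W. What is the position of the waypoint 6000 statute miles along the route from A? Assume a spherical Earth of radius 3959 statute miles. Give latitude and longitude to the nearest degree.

Convert each endpoint to a unit vector on the sphere (x = cos φ cos λ, y = cos φ sin λ, z = sin φ).
The central angle between the endpoints is δ = arccos(p₁·p₂) ≈ 2.151 rad (123.2°). The total great-circle distance is δ·R ≈ 2.151 × 3959 ≈ 8516 mi, so the target fraction is f = 6000/8516 ≈ 0.705.
Interpolate at f ≈ 0.705 with slerp weights a = sin((1−f)δ)/sin δ ≈ 0.710, b = sin(fδ)/sin δ ≈ 1.194.
p = a·p₁ + b·p₂ ≈ (-0.344, -0.332, 0.878); φ = arcsin(p_z) ≈ 61.41°, λ = atan2(p_y, p_x) ≈ -136.00°.

≈ 61°N, 136°W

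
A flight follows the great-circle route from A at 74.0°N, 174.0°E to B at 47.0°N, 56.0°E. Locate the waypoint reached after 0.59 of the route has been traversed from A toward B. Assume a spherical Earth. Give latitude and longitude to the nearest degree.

≈ 67°N, 72°E

Write both endpoints as unit vectors p₁, p₂ with components (cos φ cos λ, cos φ sin λ, sin φ).
The central angle between the endpoints is δ = arccos(p₁·p₂) ≈ 0.909 rad (52.1°).
Interpolate at f = 0.59 with slerp weights a = sin((1−f)δ)/sin δ ≈ 0.462, b = sin(fδ)/sin δ ≈ 0.648.
p = a·p₁ + b·p₂ ≈ (0.120, 0.379, 0.917); φ = arcsin(p_z) ≈ 66.54°, λ = atan2(p_y, p_x) ≈ 72.39°.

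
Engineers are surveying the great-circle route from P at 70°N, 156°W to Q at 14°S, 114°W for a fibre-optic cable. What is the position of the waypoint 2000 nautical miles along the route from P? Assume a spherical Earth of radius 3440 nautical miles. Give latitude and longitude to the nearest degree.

Convert each endpoint to a unit vector on the sphere (x = cos φ cos λ, y = cos φ sin λ, z = sin φ).
The central angle between the endpoints is δ = arccos(p₁·p₂) ≈ 1.552 rad (88.9°). The total great-circle distance is δ·R ≈ 1.552 × 3440 ≈ 5337 nmi, so the target fraction is f = 2000/5337 ≈ 0.375.
Interpolate at f ≈ 0.375 with slerp weights a = sin((1−f)δ)/sin δ ≈ 0.825, b = sin(fδ)/sin δ ≈ 0.549.
p = a·p₁ + b·p₂ ≈ (-0.475, -0.602, 0.642); φ = arcsin(p_z) ≈ 39.98°, λ = atan2(p_y, p_x) ≈ -128.27°.

≈ 40°N, 128°W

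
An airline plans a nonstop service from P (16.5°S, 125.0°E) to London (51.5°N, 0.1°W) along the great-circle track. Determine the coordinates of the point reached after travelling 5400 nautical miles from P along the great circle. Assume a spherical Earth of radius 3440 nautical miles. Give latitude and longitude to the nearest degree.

≈ (49°N, 55°E)

The haversine formula gives a central angle δ ≈ 2.172 rad (124.4°) between the endpoints. The total great-circle distance is δ·R ≈ 2.172 × 3440 ≈ 7471 nmi, so the target fraction is f = 5400/7471 ≈ 0.723.
Interpolate at f ≈ 0.723 with slerp weights a = sin((1−f)δ)/sin δ ≈ 0.687, b = sin(fδ)/sin δ ≈ 1.212.
p = a·p₁ + b·p₂ ≈ (0.377, 0.538, 0.754); φ = arcsin(p_z) ≈ 48.93°, λ = atan2(p_y, p_x) ≈ 54.97°.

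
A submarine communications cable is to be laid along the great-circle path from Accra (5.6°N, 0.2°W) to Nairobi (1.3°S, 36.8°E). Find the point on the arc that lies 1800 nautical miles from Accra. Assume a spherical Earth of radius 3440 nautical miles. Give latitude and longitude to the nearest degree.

≈ 0°N, 29°E

Write both endpoints as unit vectors p₁, p₂ with components (cos φ cos λ, cos φ sin λ, sin φ).
The central angle between the endpoints is δ = arccos(p₁·p₂) ≈ 0.656 rad (37.6°). The total great-circle distance is δ·R ≈ 0.656 × 3440 ≈ 2257 nmi, so the target fraction is f = 1800/2257 ≈ 0.798.
Interpolate at f ≈ 0.798 with slerp weights a = sin((1−f)δ)/sin δ ≈ 0.217, b = sin(fδ)/sin δ ≈ 0.819.
p = a·p₁ + b·p₂ ≈ (0.872, 0.490, 0.003); φ = arcsin(p_z) ≈ 0.15°, λ = atan2(p_y, p_x) ≈ 29.33°.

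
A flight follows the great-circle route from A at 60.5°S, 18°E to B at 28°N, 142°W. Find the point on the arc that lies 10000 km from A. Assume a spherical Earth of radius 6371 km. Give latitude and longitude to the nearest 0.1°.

From cos δ = sin φ₁ sin φ₂ + cos φ₁ cos φ₂ cos Δλ, the central angle is δ ≈ 2.527 rad (144.8°). The total great-circle distance is δ·R ≈ 2.527 × 6371 ≈ 16101 km, so the target fraction is f = 10000/16101 ≈ 0.621.
Interpolate at f ≈ 0.621 with slerp weights a = sin((1−f)δ)/sin δ ≈ 1.419, b = sin(fδ)/sin δ ≈ 1.735.
p = a·p₁ + b·p₂ ≈ (-0.543, -0.727, -0.420); φ = arcsin(p_z) ≈ -24.86°, λ = atan2(p_y, p_x) ≈ -126.73°.

≈ 24.9°S, 126.7°W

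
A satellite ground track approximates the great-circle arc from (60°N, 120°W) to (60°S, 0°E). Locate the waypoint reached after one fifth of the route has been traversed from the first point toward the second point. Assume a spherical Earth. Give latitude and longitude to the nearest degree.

Write both endpoints as unit vectors p₁, p₂ with components (cos φ cos λ, cos φ sin λ, sin φ).
The central angle between the endpoints is δ = arccos(p₁·p₂) ≈ 2.636 rad (151.0°).
Interpolate at f = 1/5 with slerp weights a = sin((1−f)δ)/sin δ ≈ 1.774, b = sin(fδ)/sin δ ≈ 1.039.
p = a·p₁ + b·p₂ ≈ (0.076, -0.768, 0.636); φ = arcsin(p_z) ≈ 39.49°, λ = atan2(p_y, p_x) ≈ -84.33°.

≈ (39°N, 84°W)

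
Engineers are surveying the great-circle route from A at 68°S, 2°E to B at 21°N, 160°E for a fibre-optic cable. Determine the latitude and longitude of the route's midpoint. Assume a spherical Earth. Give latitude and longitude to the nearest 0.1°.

From cos δ = sin φ₁ sin φ₂ + cos φ₁ cos φ₂ cos Δλ, the central angle is δ ≈ 2.287 rad (131.0°).
Interpolate at f = 1/2 with slerp weights a = sin((1−f)δ)/sin δ ≈ 1.207, b = sin(fδ)/sin δ ≈ 1.207.
p = a·p₁ + b·p₂ ≈ (-0.607, 0.401, -0.686); φ = arcsin(p_z) ≈ -43.34°, λ = atan2(p_y, p_x) ≈ 146.54°.

≈ 43.3°S, 146.5°E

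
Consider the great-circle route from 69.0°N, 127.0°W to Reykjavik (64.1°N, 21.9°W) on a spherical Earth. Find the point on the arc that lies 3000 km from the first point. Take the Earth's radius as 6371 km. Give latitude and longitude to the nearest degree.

≈ 71°N, 40°W

From cos δ = sin φ₁ sin φ₂ + cos φ₁ cos φ₂ cos Δλ, the central angle is δ ≈ 0.645 rad (37.0°). The total great-circle distance is δ·R ≈ 0.645 × 6371 ≈ 4110 km, so the target fraction is f = 3000/4110 ≈ 0.730.
Interpolate at f ≈ 0.730 with slerp weights a = sin((1−f)δ)/sin δ ≈ 0.288, b = sin(fδ)/sin δ ≈ 0.755.
p = a·p₁ + b·p₂ ≈ (0.244, -0.205, 0.948); φ = arcsin(p_z) ≈ 71.42°, λ = atan2(p_y, p_x) ≈ -40.14°.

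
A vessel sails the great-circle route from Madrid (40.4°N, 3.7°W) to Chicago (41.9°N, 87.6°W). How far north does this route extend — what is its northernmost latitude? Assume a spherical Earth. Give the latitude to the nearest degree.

The great circle lies in the plane with unit normal n̂ = (p₁ × p₂)/|p₁ × p₂|.
Here n̂_z ≈ -0.648; the vertex latitude is φ_max = arccos|n̂_z| ≈ 49.6°.
Check via Clairaut: cos φ_max = |cos φ₁| · sin C = cos(40.4°)·sin(58.3°) ≈ 0.648, again giving ≈ 49.6°.

≈ 50°N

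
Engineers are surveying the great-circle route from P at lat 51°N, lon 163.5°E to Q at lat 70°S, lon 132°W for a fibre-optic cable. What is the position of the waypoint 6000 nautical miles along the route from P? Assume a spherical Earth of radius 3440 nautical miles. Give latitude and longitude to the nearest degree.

≈ lat 45°S, lon 163°W

The haversine formula gives a central angle δ ≈ 2.262 rad (129.6°) between the endpoints. The total great-circle distance is δ·R ≈ 2.262 × 3440 ≈ 7782 nmi, so the target fraction is f = 6000/7782 ≈ 0.771.
Interpolate at f ≈ 0.771 with slerp weights a = sin((1−f)δ)/sin δ ≈ 0.643, b = sin(fδ)/sin δ ≈ 1.279.
p = a·p₁ + b·p₂ ≈ (-0.680, -0.210, -0.702); φ = arcsin(p_z) ≈ -44.59°, λ = atan2(p_y, p_x) ≈ -162.84°.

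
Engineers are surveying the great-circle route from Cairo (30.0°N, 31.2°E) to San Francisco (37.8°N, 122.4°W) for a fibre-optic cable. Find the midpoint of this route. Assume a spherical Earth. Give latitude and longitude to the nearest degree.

The haversine formula gives a central angle δ ≈ 1.882 rad (107.8°) between the endpoints.
Interpolate at f = 1/2 with slerp weights a = sin((1−f)δ)/sin δ ≈ 0.849, b = sin(fδ)/sin δ ≈ 0.849.
p = a·p₁ + b·p₂ ≈ (0.269, -0.186, 0.945); φ = arcsin(p_z) ≈ 70.90°, λ = atan2(p_y, p_x) ≈ -34.55°.

≈ 71°N, 35°W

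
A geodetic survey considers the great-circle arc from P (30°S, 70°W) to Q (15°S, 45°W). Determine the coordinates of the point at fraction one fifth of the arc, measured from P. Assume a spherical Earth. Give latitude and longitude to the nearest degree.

Convert each endpoint to a unit vector on the sphere (x = cos φ cos λ, y = cos φ sin λ, z = sin φ).
The central angle between the endpoints is δ = arccos(p₁·p₂) ≈ 0.479 rad (27.4°).
Interpolate at f = 1/5 with slerp weights a = sin((1−f)δ)/sin δ ≈ 0.811, b = sin(fδ)/sin δ ≈ 0.208.
p = a·p₁ + b·p₂ ≈ (0.382, -0.802, -0.459); φ = arcsin(p_z) ≈ -27.34°, λ = atan2(p_y, p_x) ≈ -64.53°.

≈ (27°S, 65°W)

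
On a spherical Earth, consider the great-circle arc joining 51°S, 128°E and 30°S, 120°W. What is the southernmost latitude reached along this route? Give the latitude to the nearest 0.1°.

The great circle lies in the plane with unit normal n̂ = (p₁ × p₂)/|p₁ × p₂|.
Here n̂_z ≈ +0.514; the vertex latitude is φ_max = arccos|n̂_z| ≈ 59.1°.
Check via Clairaut: cos φ_max = |cos φ₁| · sin C = cos(51.0°)·sin(125.2°) ≈ 0.514, again giving ≈ 59.1°.

≈ 59.1°S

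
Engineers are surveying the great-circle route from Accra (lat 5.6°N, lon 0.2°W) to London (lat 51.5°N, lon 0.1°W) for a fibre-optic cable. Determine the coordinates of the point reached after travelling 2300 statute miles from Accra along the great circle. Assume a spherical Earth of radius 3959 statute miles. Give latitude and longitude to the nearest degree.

The haversine formula gives a central angle δ ≈ 0.801 rad (45.9°) between the endpoints. The total great-circle distance is δ·R ≈ 0.801 × 3959 ≈ 3172 mi, so the target fraction is f = 2300/3172 ≈ 0.725.
Interpolate at f ≈ 0.725 with slerp weights a = sin((1−f)δ)/sin δ ≈ 0.304, b = sin(fδ)/sin δ ≈ 0.764.
p = a·p₁ + b·p₂ ≈ (0.778, -0.002, 0.628); φ = arcsin(p_z) ≈ 38.89°, λ = atan2(p_y, p_x) ≈ -0.14°.

≈ lat 39°N, lon 0°E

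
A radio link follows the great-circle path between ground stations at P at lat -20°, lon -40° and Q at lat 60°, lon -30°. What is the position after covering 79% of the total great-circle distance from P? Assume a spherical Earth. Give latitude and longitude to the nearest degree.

Write both endpoints as unit vectors p₁, p₂ with components (cos φ cos λ, cos φ sin λ, sin φ).
The central angle between the endpoints is δ = arccos(p₁·p₂) ≈ 1.404 rad (80.4°).
Interpolate at f = 0.79 with slerp weights a = sin((1−f)δ)/sin δ ≈ 0.295, b = sin(fδ)/sin δ ≈ 0.908.
p = a·p₁ + b·p₂ ≈ (0.605, -0.405, 0.685); φ = arcsin(p_z) ≈ 43.27°, λ = atan2(p_y, p_x) ≈ -33.79°.

≈ lat 43°, lon -34°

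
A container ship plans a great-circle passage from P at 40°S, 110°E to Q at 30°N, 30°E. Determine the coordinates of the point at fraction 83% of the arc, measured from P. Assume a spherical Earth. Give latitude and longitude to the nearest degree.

From cos δ = sin φ₁ sin φ₂ + cos φ₁ cos φ₂ cos Δλ, the central angle is δ ≈ 1.778 rad (101.9°).
Interpolate at f = 0.83 with slerp weights a = sin((1−f)δ)/sin δ ≈ 0.304, b = sin(fδ)/sin δ ≈ 1.017.
p = a·p₁ + b·p₂ ≈ (0.683, 0.660, 0.313); φ = arcsin(p_z) ≈ 18.25°, λ = atan2(p_y, p_x) ≈ 43.99°.

≈ 18°N, 44°E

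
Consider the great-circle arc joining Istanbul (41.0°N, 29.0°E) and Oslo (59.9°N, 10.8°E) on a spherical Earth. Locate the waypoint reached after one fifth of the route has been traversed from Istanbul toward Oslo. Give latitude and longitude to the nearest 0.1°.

Write both endpoints as unit vectors p₁, p₂ with components (cos φ cos λ, cos φ sin λ, sin φ).
The central angle between the endpoints is δ = arccos(p₁·p₂) ≈ 0.384 rad (22.0°).
Interpolate at f = 1/5 with slerp weights a = sin((1−f)δ)/sin δ ≈ 0.807, b = sin(fδ)/sin δ ≈ 0.205.
p = a·p₁ + b·p₂ ≈ (0.634, 0.315, 0.707); φ = arcsin(p_z) ≈ 44.97°, λ = atan2(p_y, p_x) ≈ 26.40°.

≈ (45.0°N, 26.4°E)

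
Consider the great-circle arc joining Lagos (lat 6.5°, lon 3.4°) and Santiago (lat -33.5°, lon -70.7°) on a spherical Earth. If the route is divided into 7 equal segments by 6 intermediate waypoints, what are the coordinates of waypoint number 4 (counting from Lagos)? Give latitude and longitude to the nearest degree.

Write both endpoints as unit vectors p₁, p₂ with components (cos φ cos λ, cos φ sin λ, sin φ).
The central angle between the endpoints is δ = arccos(p₁·p₂) ≈ 1.406 rad (80.5°).
Interpolate at f = 4/7 with slerp weights a = sin((1−f)δ)/sin δ ≈ 0.574, b = sin(fδ)/sin δ ≈ 0.729.
p = a·p₁ + b·p₂ ≈ (0.771, -0.540, -0.338); φ = arcsin(p_z) ≈ -19.73°, λ = atan2(p_y, p_x) ≈ -35.03°.

≈ lat -20°, lon -35°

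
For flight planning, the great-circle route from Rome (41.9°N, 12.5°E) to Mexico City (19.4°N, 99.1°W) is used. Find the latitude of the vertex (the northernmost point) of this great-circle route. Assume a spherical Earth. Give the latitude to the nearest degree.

The great circle lies in the plane with unit normal n̂ = (p₁ × p₂)/|p₁ × p₂|.
Here n̂_z ≈ -0.653; the vertex latitude is φ_max = arccos|n̂_z| ≈ 49.2°.

≈ 49°N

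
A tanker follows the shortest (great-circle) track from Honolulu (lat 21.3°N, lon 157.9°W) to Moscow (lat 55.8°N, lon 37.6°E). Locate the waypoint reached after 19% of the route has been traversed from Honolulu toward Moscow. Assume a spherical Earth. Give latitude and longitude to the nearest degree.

Convert each endpoint to a unit vector on the sphere (x = cos φ cos λ, y = cos φ sin λ, z = sin φ).
The central angle between the endpoints is δ = arccos(p₁·p₂) ≈ 1.776 rad (101.8°).
Interpolate at f = 0.19 with slerp weights a = sin((1−f)δ)/sin δ ≈ 1.013, b = sin(fδ)/sin δ ≈ 0.338.
p = a·p₁ + b·p₂ ≈ (-0.724, -0.239, 0.648); φ = arcsin(p_z) ≈ 40.36°, λ = atan2(p_y, p_x) ≈ -161.72°.

≈ lat 40°N, lon 162°W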